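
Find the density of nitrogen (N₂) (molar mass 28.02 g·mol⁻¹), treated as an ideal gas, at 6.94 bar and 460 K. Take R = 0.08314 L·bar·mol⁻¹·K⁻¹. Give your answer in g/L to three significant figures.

ρ = PM/(RT) = (6.94 × 28.02) / (0.08314 × 460.0)

ρ ≈ 5.08 g/L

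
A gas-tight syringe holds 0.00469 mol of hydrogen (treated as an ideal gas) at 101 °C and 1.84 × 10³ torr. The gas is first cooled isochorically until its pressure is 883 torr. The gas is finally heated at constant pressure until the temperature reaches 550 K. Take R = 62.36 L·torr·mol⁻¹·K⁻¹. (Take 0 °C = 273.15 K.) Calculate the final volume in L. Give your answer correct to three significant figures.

Convert: T₁ = 374.1 K.
From PV = nRT: V₁ = nRT₁/P₁ = 0.05947 L.
Isochoric, so P/T is constant: V₂ = V₁; T₂ = T₁·(P₂/P₁) = 179.6 K.
P constant ⇒ V ∝ T: P₃ = P₂; V₃ = V₂·(T₃/T₂) = 0.1822 L.

V₃ ≈ 0.182 L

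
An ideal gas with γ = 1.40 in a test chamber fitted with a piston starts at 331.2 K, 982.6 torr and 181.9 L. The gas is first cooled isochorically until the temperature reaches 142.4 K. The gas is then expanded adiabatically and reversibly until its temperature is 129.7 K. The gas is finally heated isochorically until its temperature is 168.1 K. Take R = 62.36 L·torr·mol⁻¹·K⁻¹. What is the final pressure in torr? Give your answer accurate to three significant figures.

P₄ ≈ 395 torr

V constant ⇒ P ∝ T: V₂ = V₁; P₂ = P₁·(T₂/T₁) = 422.5 torr.
Adiabatic (γ = 1.40), T V^(γ−1) and P V^γ constant: P₃ = P₂·(T₃/T₂)^(γ/(γ−1)) = 304.7 torr; V₃ = V₂·(T₂/T₃)^(1/(γ−1)) = 229.8 L.
Isochoric, so P/T is constant: V₄ = V₃; P₄ = P₃·(T₄/T₃) = 394.8 torr.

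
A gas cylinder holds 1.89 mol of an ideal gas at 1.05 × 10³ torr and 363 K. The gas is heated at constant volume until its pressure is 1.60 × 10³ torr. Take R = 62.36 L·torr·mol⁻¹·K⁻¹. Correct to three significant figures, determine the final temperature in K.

T₂ ≈ 553 K

From PV = nRT: V₁ = nRT₁/P₁ = 40.75 L.
Isochoric, so P/T is constant: V₂ = V₁; T₂ = T₁·(P₂/P₁) = 553.1 K.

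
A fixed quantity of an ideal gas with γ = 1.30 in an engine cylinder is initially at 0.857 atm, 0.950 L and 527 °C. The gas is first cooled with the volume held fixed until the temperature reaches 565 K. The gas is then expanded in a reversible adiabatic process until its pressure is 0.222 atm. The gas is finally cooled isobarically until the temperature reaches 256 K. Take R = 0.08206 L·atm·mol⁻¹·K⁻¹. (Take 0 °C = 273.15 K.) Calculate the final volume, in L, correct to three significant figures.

V₄ ≈ 1.17 L

Convert: T₁ = 800.1 K.
Isochoric, so P/T is constant: V₂ = V₁; P₂ = P₁·(T₂/T₁) = 0.6051 atm.
Adiabatic (γ = 1.30), T V^(γ−1) and P V^γ constant: T₃ = T₂·(P₃/P₂)^((γ−1)/γ) = 448.3 K; V₃ = V₂·(P₂/P₃)^(1/γ) = 2.055 L.
Isobaric, so V/T is constant: P₄ = P₃; V₄ = V₃·(T₄/T₃) = 1.173 L.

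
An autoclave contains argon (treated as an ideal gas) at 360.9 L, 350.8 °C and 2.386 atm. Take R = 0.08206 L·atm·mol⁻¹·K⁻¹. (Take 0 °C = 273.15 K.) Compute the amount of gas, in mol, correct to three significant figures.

n ≈ 16.8 mol

Convert: T = 623.95 K.
PV = nRT ⇒ n = PV/(RT) = (2.386 × 360.9) / (0.08206 × 623.95)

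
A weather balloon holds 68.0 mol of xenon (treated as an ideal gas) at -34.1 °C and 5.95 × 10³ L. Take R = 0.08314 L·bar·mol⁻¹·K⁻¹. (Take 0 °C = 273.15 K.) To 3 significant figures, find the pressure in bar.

P ≈ 0.227 bar

Convert: T = 239.05 K.
PV = nRT ⇒ P = nRT/V = (68.0 × 0.08314 × 239.05) / 5.95e+03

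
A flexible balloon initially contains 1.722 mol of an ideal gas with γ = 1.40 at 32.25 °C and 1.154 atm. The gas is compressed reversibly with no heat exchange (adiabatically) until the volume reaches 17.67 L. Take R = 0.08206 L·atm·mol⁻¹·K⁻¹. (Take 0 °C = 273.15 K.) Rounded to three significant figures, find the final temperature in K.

Convert: T₁ = 305.4 K.
From PV = nRT: V₁ = nRT₁/P₁ = 37.40 L.
Reversible adiabatic, γ = 1.40: T₂ = T₁·(V₁/V₂)^(γ−1) = 412.2 K; P₂ = P₁·(V₁/V₂)^γ = 3.296 atm.

T₂ ≈ 412 K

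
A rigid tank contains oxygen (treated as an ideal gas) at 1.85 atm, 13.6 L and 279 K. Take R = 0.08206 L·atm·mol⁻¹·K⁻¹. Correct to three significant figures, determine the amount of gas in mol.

PV = nRT ⇒ n = PV/(RT) = (1.85 × 13.6) / (0.08206 × 279)

n ≈ 1.10 mol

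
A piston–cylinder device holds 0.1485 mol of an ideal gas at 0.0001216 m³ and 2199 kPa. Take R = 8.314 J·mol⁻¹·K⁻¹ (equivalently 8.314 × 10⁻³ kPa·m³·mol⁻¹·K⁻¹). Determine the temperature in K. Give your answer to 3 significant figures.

PV = nRT ⇒ T = PV/(nR) = (2199 × 0.0001216) / (0.1485 × 8.314 × 10⁻³)

T ≈ 217 K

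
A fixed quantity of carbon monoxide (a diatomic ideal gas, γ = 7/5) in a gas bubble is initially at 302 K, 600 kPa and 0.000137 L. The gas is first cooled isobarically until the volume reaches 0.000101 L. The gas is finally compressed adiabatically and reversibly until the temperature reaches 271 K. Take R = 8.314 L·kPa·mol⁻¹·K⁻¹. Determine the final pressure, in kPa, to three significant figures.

P constant ⇒ V ∝ T: P₂ = P₁; T₂ = T₁·(V₂/V₁) = 222.6 K.
Adiabatic (γ = 7/5), T V^(γ−1) and P V^γ constant: P₃ = P₂·(T₃/T₂)^(γ/(γ−1)) = 1194 kPa; V₃ = V₂·(T₂/T₃)^(1/(γ−1)) = 6.179e-05 L.

P₃ ≈ 1.19e+03 kPa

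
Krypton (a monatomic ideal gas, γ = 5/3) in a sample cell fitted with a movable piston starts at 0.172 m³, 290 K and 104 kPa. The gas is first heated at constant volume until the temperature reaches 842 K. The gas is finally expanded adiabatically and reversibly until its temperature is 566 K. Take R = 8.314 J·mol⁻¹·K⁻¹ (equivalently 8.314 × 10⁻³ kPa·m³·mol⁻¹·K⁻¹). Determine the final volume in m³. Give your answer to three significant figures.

V₃ ≈ 0.312 m³

V constant ⇒ P ∝ T: V₂ = V₁; P₂ = P₁·(T₂/T₁) = 302.0 kPa.
Adiabatic (γ = 5/3), T V^(γ−1) and P V^γ constant: P₃ = P₂·(T₃/T₂)^(γ/(γ−1)) = 111.9 kPa; V₃ = V₂·(T₂/T₃)^(1/(γ−1)) = 0.3121 m³.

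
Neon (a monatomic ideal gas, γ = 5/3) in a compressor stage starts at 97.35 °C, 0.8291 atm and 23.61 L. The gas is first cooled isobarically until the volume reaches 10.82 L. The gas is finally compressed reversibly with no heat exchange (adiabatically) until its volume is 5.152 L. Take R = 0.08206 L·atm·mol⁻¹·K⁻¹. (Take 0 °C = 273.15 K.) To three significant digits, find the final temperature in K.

T₃ ≈ 278 K

Convert: T₁ = 370.5 K.
Isobaric, so V/T is constant: P₂ = P₁; T₂ = T₁·(V₂/V₁) = 169.8 K.
Reversible adiabatic, γ = 5/3: T₃ = T₂·(V₂/V₃)^(γ−1) = 278.5 K; P₃ = P₂·(V₂/V₃)^γ = 2.856 atm.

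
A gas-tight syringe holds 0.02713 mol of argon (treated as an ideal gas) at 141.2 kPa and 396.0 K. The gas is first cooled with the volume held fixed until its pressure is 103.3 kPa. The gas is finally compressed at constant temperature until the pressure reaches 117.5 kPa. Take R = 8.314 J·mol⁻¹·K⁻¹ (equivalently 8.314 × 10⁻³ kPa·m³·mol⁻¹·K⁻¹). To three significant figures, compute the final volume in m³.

V₃ ≈ 0.000556 m³

From PV = nRT: V₁ = nRT₁/P₁ = 0.0006326 m³.
Isochoric, so P/T is constant: V₂ = V₁; T₂ = T₁·(P₂/P₁) = 289.7 K.
Isothermal, so P V is constant: T₃ = T₂; V₃ = V₂·(P₂/P₃) = 0.0005561 m³.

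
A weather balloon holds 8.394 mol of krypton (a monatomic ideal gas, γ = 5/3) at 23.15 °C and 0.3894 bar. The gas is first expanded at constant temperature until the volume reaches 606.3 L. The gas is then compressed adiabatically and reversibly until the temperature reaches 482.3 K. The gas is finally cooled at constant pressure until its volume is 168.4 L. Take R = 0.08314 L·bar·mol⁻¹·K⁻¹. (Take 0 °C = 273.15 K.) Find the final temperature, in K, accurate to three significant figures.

Convert: T₁ = 296.3 K.
From PV = nRT: V₁ = nRT₁/P₁ = 531.0 L.
Isothermal, so P V is constant: T₂ = T₁; P₂ = P₁·(V₁/V₂) = 0.3411 bar.
Reversible adiabatic, γ = 5/3: P₃ = P₂·(T₃/T₂)^(γ/(γ−1)) = 1.153 bar; V₃ = V₂·(T₂/T₃)^(1/(γ−1)) = 292.0 L.
Isobaric, so V/T is constant: P₄ = P₃; T₄ = T₃·(V₄/V₃) = 278.2 K.

T₄ ≈ 278 K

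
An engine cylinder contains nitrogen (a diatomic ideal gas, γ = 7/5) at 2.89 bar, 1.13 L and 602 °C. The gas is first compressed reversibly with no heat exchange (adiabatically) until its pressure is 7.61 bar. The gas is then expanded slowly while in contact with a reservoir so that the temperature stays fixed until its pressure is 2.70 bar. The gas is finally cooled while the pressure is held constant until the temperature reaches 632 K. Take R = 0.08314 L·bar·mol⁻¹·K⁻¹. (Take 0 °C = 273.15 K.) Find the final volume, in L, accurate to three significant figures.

Convert: T₁ = 875.1 K.
Reversible adiabatic, γ = 7/5: T₂ = T₁·(P₂/P₁)^((γ−1)/γ) = 1154 K; V₂ = V₁·(P₁/P₂)^(1/γ) = 0.5659 L.
T constant ⇒ Boyle's law P V = const: T₃ = T₂; V₃ = V₂·(P₂/P₃) = 1.595 L.
Isobaric, so V/T is constant: P₄ = P₃; V₄ = V₃·(T₄/T₃) = 0.8735 L.

V₄ ≈ 0.873 L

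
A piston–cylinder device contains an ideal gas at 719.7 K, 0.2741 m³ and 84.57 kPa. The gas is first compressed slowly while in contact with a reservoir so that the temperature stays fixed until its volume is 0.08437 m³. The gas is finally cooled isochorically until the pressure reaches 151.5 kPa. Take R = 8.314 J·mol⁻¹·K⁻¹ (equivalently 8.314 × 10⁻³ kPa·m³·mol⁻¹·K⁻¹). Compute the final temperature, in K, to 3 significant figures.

T constant ⇒ Boyle's law P V = const: T₂ = T₁; P₂ = P₁·(V₁/V₂) = 274.7 kPa.
Isochoric, so P/T is constant: V₃ = V₂; T₃ = T₂·(P₃/P₂) = 396.9 K.

T₃ ≈ 397 K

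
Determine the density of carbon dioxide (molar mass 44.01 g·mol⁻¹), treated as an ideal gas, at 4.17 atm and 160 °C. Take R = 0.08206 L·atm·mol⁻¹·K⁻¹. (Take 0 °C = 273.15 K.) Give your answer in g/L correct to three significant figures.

ρ ≈ 5.16 g/L

ρ = PM/(RT) = (4.17 × 44.01) / (0.08206 × 433.1)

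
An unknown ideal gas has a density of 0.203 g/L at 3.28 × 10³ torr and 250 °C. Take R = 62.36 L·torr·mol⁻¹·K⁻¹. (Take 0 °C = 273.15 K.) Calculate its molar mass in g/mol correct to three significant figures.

M ≈ 2.02 g/mol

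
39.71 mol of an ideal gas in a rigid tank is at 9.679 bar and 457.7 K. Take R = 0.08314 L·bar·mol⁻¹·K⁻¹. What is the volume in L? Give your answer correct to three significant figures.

V ≈ 156 L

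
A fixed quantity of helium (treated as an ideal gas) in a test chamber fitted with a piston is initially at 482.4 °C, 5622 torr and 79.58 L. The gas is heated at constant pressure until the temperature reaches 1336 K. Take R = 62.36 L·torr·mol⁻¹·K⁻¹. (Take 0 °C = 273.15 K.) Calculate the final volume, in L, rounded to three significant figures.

Convert: T₁ = 755.5 K.
Isobaric, so V/T is constant: P₂ = P₁; V₂ = V₁·(T₂/T₁) = 140.7 L.

V₂ ≈ 141 L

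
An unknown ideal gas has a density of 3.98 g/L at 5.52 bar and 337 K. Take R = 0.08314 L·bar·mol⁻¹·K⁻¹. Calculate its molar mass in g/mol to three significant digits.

ρ = PM/(RT) ⇒ M = ρRT/P = (3.98 × 0.08314 × 337.0) / 5.52

M ≈ 20.2 g/mol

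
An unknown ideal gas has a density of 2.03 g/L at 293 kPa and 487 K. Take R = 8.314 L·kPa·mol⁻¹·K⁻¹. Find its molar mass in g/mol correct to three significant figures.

M ≈ 28.1 g/mol

ρ = PM/(RT) ⇒ M = ρRT/P = (2.03 × 8.314 × 487.0) / 293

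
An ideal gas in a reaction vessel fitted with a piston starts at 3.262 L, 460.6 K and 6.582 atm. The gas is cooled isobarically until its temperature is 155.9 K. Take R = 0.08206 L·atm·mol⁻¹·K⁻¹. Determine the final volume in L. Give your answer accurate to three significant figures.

V₂ ≈ 1.10 L

Isobaric, so V/T is constant: P₂ = P₁; V₂ = V₁·(T₂/T₁) = 1.104 L.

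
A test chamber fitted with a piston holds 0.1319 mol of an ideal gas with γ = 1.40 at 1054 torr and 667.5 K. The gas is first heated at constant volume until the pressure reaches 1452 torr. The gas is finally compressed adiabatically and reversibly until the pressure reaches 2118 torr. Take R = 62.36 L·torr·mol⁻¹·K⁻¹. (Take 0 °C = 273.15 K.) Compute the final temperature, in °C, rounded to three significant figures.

T₃ ≈ 751 °C

From PV = nRT: V₁ = nRT₁/P₁ = 5.209 L.
V constant ⇒ P ∝ T: V₂ = V₁; T₂ = T₁·(P₂/P₁) = 919.6 K.
Adiabatic (γ = 1.40), T V^(γ−1) and P V^γ constant: T₃ = T₂·(P₃/P₂)^((γ−1)/γ) = 1024 K; V₃ = V₂·(P₂/P₃)^(1/γ) = 3.978 L.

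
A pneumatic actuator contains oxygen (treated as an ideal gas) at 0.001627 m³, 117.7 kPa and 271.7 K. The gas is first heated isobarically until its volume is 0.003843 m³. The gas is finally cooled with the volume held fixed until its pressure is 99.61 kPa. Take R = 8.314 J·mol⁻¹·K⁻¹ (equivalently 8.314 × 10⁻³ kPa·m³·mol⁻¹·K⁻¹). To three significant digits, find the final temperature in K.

T₃ ≈ 543 K

P constant ⇒ V ∝ T: P₂ = P₁; T₂ = T₁·(V₂/V₁) = 641.8 K.
V constant ⇒ P ∝ T: V₃ = V₂; T₃ = T₂·(P₃/P₂) = 543.1 K.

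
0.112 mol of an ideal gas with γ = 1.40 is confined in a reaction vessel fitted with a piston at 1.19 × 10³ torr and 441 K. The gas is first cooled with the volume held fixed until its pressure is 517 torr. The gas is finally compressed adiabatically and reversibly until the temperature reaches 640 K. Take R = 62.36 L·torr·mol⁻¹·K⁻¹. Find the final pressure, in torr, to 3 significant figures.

From PV = nRT: V₁ = nRT₁/P₁ = 2.588 L.
Isochoric, so P/T is constant: V₂ = V₁; T₂ = T₁·(P₂/P₁) = 191.6 K.
Reversible adiabatic, γ = 1.40: P₃ = P₂·(T₃/T₂)^(γ/(γ−1)) = 3.522e+04 torr; V₃ = V₂·(T₂/T₃)^(1/(γ−1)) = 0.1269 L.

P₃ ≈ 3.52e+04 torr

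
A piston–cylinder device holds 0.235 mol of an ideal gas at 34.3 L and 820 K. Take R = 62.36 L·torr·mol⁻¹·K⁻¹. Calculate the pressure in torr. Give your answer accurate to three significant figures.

P ≈ 350 torr

PV = nRT ⇒ P = nRT/V = (0.235 × 62.36 × 820) / 34.3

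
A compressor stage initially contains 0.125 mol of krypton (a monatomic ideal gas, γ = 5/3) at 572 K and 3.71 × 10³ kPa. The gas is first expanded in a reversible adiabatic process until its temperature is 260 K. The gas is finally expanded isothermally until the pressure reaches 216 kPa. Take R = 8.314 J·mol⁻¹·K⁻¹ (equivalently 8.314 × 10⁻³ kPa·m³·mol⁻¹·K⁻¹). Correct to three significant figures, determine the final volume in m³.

V₃ ≈ 0.00125 m³

From PV = nRT: V₁ = nRT₁/P₁ = 0.0001602 m³.
Adiabatic (γ = 5/3), T V^(γ−1) and P V^γ constant: P₂ = P₁·(T₂/T₁)^(γ/(γ−1)) = 516.8 kPa; V₂ = V₁·(T₁/T₂)^(1/(γ−1)) = 0.0005228 m³.
T constant ⇒ Boyle's law P V = const: T₃ = T₂; V₃ = V₂·(P₂/P₃) = 0.001251 m³.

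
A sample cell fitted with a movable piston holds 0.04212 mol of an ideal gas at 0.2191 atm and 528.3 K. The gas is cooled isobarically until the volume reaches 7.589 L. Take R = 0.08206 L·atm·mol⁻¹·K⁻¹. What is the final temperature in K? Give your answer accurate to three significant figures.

T₂ ≈ 481 K

From PV = nRT: V₁ = nRT₁/P₁ = 8.334 L.
P constant ⇒ V ∝ T: P₂ = P₁; T₂ = T₁·(V₂/V₁) = 481.1 K.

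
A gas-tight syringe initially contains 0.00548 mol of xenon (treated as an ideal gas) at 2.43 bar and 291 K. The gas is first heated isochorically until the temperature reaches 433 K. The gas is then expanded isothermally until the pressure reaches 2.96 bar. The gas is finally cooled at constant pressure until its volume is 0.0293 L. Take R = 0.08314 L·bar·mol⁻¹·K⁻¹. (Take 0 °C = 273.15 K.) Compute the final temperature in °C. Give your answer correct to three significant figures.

T₄ ≈ -82.8 °C

From PV = nRT: V₁ = nRT₁/P₁ = 0.05456 L.
Isochoric, so P/T is constant: V₂ = V₁; P₂ = P₁·(T₂/T₁) = 3.616 bar.
Isothermal, so P V is constant: T₃ = T₂; V₃ = V₂·(P₂/P₃) = 0.06665 L.
P constant ⇒ V ∝ T: P₄ = P₃; T₄ = T₃·(V₄/V₃) = 190.4 K.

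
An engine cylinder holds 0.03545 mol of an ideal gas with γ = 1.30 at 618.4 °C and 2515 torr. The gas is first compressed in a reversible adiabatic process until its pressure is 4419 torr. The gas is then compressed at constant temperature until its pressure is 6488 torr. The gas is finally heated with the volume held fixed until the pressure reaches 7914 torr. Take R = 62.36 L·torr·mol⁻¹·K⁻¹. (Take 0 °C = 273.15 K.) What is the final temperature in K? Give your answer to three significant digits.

T₄ ≈ 1.24e+03 K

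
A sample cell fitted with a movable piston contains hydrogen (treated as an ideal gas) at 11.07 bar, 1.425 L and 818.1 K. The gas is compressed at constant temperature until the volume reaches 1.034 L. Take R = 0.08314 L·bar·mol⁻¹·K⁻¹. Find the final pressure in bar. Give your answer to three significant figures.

P₂ ≈ 15.3 bar

Isothermal, so P V is constant: T₂ = T₁; P₂ = P₁·(V₁/V₂) = 15.26 bar.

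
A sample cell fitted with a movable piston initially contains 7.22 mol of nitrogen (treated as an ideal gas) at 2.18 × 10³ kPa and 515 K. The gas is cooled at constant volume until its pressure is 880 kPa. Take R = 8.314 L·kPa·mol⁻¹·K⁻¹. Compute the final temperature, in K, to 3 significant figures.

From PV = nRT: V₁ = nRT₁/P₁ = 14.18 L.
Isochoric, so P/T is constant: V₂ = V₁; T₂ = T₁·(P₂/P₁) = 207.9 K.

T₂ ≈ 208 K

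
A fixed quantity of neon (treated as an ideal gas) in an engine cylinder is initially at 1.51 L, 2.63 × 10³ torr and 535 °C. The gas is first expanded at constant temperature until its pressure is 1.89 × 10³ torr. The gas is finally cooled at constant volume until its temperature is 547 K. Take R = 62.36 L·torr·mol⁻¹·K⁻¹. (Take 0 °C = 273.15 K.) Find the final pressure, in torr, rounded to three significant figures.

P₃ ≈ 1.28e+03 torr

Convert: T₁ = 808.1 K.
T constant ⇒ Boyle's law P V = const: T₂ = T₁; V₂ = V₁·(P₁/P₂) = 2.101 L.
Isochoric, so P/T is constant: V₃ = V₂; P₃ = P₂·(T₃/T₂) = 1279 torr.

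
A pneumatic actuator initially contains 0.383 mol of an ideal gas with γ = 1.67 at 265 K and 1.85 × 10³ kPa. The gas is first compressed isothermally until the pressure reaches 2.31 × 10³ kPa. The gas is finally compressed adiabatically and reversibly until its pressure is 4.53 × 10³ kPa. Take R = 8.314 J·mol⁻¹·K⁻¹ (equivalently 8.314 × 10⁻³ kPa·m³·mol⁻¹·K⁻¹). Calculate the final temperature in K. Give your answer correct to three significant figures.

T₃ ≈ 347 K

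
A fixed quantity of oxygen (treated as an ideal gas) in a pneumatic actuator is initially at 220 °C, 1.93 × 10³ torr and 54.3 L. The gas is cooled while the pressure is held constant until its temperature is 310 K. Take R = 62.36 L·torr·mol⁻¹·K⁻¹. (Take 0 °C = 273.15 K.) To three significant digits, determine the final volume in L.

V₂ ≈ 34.1 L

Convert: T₁ = 493.1 K.
Isobaric, so V/T is constant: P₂ = P₁; V₂ = V₁·(T₂/T₁) = 34.13 L.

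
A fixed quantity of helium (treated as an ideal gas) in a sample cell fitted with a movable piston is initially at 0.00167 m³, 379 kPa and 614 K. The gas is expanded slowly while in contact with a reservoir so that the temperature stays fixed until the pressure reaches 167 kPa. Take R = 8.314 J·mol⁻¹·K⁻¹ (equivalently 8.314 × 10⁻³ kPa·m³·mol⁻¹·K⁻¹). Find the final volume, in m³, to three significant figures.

V₂ ≈ 0.00379 m³

Isothermal, so P V is constant: T₂ = T₁; V₂ = V₁·(P₁/P₂) = 0.003790 m³.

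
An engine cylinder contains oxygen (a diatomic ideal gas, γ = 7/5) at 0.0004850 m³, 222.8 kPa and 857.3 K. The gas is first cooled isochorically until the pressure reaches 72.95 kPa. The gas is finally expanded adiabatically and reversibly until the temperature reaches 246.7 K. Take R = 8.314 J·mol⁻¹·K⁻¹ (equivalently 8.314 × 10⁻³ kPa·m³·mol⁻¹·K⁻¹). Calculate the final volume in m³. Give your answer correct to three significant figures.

V₃ ≈ 0.000670 m³

V constant ⇒ P ∝ T: V₂ = V₁; T₂ = T₁·(P₂/P₁) = 280.7 K.
Adiabatic (γ = 7/5), T V^(γ−1) and P V^γ constant: P₃ = P₂·(T₃/T₂)^(γ/(γ−1)) = 46.43 kPa; V₃ = V₂·(T₂/T₃)^(1/(γ−1)) = 0.0006698 m³.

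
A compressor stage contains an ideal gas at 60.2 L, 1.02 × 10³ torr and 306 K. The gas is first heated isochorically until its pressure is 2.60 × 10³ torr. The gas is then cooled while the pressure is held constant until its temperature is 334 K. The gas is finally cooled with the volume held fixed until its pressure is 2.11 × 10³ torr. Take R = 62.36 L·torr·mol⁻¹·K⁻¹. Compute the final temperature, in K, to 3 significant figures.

T₄ ≈ 271 K

V constant ⇒ P ∝ T: V₂ = V₁; T₂ = T₁·(P₂/P₁) = 780.0 K.
P constant ⇒ V ∝ T: P₃ = P₂; V₃ = V₂·(T₃/T₂) = 25.78 L.
Isochoric, so P/T is constant: V₄ = V₃; T₄ = T₃·(P₄/P₃) = 271.1 K.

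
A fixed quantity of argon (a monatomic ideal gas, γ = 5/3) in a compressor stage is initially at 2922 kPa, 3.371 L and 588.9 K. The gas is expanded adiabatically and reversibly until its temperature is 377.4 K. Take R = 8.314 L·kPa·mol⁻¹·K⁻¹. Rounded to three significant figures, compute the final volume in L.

V₂ ≈ 6.57 L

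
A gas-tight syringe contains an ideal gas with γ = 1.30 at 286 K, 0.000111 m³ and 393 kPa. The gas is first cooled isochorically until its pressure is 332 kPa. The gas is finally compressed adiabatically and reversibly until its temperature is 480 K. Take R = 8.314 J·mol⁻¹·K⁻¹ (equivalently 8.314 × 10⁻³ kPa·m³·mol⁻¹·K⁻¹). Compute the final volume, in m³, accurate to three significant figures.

Isochoric, so P/T is constant: V₂ = V₁; T₂ = T₁·(P₂/P₁) = 241.6 K.
Reversible adiabatic, γ = 1.30: P₃ = P₂·(T₃/T₂)^(γ/(γ−1)) = 6502 kPa; V₃ = V₂·(T₂/T₃)^(1/(γ−1)) = 1.126e-05 m³.

V₃ ≈ 1.13e-05 m³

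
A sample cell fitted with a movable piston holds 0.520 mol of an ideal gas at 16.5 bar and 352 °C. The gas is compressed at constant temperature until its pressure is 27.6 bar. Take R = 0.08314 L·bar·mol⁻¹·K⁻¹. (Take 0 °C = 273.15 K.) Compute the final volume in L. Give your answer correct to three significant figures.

Convert: T₁ = 625.1 K.
From PV = nRT: V₁ = nRT₁/P₁ = 1.638 L.
Isothermal, so P V is constant: T₂ = T₁; V₂ = V₁·(P₁/P₂) = 0.9792 L.

V₂ ≈ 0.979 L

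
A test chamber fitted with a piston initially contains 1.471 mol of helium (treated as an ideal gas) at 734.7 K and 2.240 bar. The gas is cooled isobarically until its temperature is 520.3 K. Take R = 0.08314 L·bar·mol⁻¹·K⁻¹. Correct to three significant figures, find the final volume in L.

V₂ ≈ 28.4 L

From PV = nRT: V₁ = nRT₁/P₁ = 40.11 L.
P constant ⇒ V ∝ T: P₂ = P₁; V₂ = V₁·(T₂/T₁) = 28.41 L.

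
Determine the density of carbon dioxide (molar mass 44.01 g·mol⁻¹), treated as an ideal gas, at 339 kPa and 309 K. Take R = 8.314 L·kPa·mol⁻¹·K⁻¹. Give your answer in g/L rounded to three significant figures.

ρ ≈ 5.81 g/L

ρ = PM/(RT) = (339 × 44.01) / (8.314 × 309.0)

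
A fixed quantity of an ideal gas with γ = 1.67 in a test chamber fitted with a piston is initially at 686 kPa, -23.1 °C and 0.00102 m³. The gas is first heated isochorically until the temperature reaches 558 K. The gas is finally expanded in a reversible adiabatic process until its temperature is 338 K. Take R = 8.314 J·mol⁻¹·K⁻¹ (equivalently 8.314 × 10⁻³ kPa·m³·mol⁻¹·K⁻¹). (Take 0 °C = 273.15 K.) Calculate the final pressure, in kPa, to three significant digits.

P₃ ≈ 439 kPa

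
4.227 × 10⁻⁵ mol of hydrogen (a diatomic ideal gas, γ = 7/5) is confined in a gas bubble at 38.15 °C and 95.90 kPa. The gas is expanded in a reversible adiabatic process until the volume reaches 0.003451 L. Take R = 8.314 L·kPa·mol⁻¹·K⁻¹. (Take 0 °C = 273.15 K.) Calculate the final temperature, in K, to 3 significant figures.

T₂ ≈ 200 K

Convert: T₁ = 311.3 K.
From PV = nRT: V₁ = nRT₁/P₁ = 0.001141 L.
Adiabatic (γ = 7/5), T V^(γ−1) and P V^γ constant: T₂ = T₁·(V₁/V₂)^(γ−1) = 199.9 K; P₂ = P₁·(V₁/V₂)^γ = 20.36 kPa.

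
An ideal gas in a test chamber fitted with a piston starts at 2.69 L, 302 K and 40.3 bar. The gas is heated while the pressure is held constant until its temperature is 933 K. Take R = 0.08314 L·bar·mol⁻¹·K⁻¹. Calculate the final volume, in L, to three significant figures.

V₂ ≈ 8.31 L

Isobaric, so V/T is constant: P₂ = P₁; V₂ = V₁·(T₂/T₁) = 8.310 L.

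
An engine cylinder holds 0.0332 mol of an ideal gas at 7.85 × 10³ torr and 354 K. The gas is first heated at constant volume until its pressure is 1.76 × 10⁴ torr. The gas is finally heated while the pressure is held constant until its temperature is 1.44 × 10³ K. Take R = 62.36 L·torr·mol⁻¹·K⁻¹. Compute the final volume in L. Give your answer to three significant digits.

From PV = nRT: V₁ = nRT₁/P₁ = 0.09336 L.
V constant ⇒ P ∝ T: V₂ = V₁; T₂ = T₁·(P₂/P₁) = 793.7 K.
P constant ⇒ V ∝ T: P₃ = P₂; V₃ = V₂·(T₃/T₂) = 0.1694 L.

V₃ ≈ 0.169 L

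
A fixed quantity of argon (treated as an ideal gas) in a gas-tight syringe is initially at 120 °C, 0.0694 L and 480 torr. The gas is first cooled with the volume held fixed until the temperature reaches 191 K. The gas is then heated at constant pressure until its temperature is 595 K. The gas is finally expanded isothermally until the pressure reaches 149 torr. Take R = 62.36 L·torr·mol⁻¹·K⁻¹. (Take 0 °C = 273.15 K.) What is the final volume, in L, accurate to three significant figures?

V₄ ≈ 0.338 L

Convert: T₁ = 393.1 K.
V constant ⇒ P ∝ T: V₂ = V₁; P₂ = P₁·(T₂/T₁) = 233.2 torr.
Isobaric, so V/T is constant: P₃ = P₂; V₃ = V₂·(T₃/T₂) = 0.2162 L.
Isothermal, so P V is constant: T₄ = T₃; V₄ = V₃·(P₃/P₄) = 0.3384 L.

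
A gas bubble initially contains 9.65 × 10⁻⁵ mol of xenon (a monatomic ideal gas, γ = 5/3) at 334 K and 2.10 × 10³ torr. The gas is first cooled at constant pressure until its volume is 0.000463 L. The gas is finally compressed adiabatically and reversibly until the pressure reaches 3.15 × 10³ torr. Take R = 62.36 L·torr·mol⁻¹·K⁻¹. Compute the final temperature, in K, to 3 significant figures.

From PV = nRT: V₁ = nRT₁/P₁ = 0.0009571 L.
P constant ⇒ V ∝ T: P₂ = P₁; T₂ = T₁·(V₂/V₁) = 161.6 K.
Adiabatic (γ = 5/3), T V^(γ−1) and P V^γ constant: T₃ = T₂·(P₃/P₂)^((γ−1)/γ) = 190.0 K; V₃ = V₂·(P₂/P₃)^(1/γ) = 0.0003630 L.

T₃ ≈ 190 K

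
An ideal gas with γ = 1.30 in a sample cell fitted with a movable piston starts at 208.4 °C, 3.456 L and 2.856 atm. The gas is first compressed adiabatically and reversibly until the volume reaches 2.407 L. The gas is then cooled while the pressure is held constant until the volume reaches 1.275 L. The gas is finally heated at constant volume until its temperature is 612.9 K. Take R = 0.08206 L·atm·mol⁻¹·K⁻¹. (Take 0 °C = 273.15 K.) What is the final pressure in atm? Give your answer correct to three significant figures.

Convert: T₁ = 481.5 K.
Adiabatic (γ = 1.30), T V^(γ−1) and P V^γ constant: T₂ = T₁·(V₁/V₂)^(γ−1) = 536.7 K; P₂ = P₁·(V₁/V₂)^γ = 4.571 atm.
Isobaric, so V/T is constant: P₃ = P₂; T₃ = T₂·(V₃/V₂) = 284.3 K.
V constant ⇒ P ∝ T: V₄ = V₃; P₄ = P₃·(T₄/T₃) = 9.853 atm.

P₄ ≈ 9.85 atm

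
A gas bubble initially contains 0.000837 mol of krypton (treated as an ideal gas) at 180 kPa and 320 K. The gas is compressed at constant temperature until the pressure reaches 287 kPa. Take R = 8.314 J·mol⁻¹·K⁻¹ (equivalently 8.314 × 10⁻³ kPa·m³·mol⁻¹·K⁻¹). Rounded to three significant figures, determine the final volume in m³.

From PV = nRT: V₁ = nRT₁/P₁ = 1.237e-05 m³.
T constant ⇒ Boyle's law P V = const: T₂ = T₁; V₂ = V₁·(P₁/P₂) = 7.759e-06 m³.

V₂ ≈ 7.76e-06 m³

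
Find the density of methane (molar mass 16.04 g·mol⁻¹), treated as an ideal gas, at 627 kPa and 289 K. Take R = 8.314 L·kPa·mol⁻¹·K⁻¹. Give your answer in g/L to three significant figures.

ρ ≈ 4.19 g/L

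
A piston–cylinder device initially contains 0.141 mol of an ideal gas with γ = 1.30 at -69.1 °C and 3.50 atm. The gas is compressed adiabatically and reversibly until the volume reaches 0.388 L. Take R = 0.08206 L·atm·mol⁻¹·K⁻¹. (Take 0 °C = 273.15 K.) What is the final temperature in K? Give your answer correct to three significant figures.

T₂ ≈ 241 K

Convert: T₁ = 204.0 K.
From PV = nRT: V₁ = nRT₁/P₁ = 0.6746 L.
Reversible adiabatic, γ = 1.30: T₂ = T₁·(V₁/V₂)^(γ−1) = 240.9 K; P₂ = P₁·(V₁/V₂)^γ = 7.183 atm.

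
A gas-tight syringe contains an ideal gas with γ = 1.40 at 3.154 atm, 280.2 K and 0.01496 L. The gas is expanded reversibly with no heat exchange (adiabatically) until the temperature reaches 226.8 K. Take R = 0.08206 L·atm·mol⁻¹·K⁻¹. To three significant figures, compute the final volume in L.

Adiabatic (γ = 1.40), T V^(γ−1) and P V^γ constant: P₂ = P₁·(T₂/T₁)^(γ/(γ−1)) = 1.505 atm; V₂ = V₁·(T₁/T₂)^(1/(γ−1)) = 0.02538 L.

V₂ ≈ 0.0254 L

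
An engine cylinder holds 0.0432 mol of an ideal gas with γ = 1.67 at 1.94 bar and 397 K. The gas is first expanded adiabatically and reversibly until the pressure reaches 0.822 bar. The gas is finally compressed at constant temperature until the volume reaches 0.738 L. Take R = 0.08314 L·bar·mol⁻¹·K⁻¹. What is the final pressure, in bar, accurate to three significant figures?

From PV = nRT: V₁ = nRT₁/P₁ = 0.7350 L.
Reversible adiabatic, γ = 1.67: T₂ = T₁·(P₂/P₁)^((γ−1)/γ) = 281.3 K; V₂ = V₁·(P₁/P₂)^(1/γ) = 1.229 L.
T constant ⇒ Boyle's law P V = const: T₃ = T₂; P₃ = P₂·(V₂/V₃) = 1.369 bar.

P₃ ≈ 1.37 bar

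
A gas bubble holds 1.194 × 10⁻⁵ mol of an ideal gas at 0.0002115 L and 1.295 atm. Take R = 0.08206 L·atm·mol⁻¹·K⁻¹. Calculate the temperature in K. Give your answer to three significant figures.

PV = nRT ⇒ T = PV/(nR) = (1.295 × 0.0002115) / (1.194e-05 × 0.08206)

T ≈ 280 K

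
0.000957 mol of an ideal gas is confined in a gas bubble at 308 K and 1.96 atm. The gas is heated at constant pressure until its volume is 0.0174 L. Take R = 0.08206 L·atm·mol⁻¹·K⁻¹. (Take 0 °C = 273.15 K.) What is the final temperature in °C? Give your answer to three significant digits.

T₂ ≈ 161 °C

From PV = nRT: V₁ = nRT₁/P₁ = 0.01234 L.
P constant ⇒ V ∝ T: P₂ = P₁; T₂ = T₁·(V₂/V₁) = 434.3 K.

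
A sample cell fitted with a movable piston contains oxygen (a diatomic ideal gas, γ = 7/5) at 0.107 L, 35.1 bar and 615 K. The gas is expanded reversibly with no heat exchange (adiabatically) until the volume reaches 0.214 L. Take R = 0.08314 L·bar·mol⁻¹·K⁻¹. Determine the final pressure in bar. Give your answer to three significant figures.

P₂ ≈ 13.3 bar

Reversible adiabatic, γ = 7/5: T₂ = T₁·(V₁/V₂)^(γ−1) = 466.1 K; P₂ = P₁·(V₁/V₂)^γ = 13.30 bar.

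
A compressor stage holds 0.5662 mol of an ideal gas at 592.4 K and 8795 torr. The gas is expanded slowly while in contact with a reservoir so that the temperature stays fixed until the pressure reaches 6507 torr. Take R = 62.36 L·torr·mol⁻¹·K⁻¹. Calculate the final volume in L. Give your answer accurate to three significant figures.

V₂ ≈ 3.21 L

From PV = nRT: V₁ = nRT₁/P₁ = 2.378 L.
Isothermal, so P V is constant: T₂ = T₁; V₂ = V₁·(P₁/P₂) = 3.214 L.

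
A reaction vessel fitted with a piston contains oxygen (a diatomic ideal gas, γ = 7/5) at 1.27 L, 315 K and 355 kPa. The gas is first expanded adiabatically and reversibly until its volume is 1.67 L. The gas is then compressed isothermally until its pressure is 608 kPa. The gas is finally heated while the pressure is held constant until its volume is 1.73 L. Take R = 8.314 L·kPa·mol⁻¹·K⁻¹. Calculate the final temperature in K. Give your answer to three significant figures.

T₄ ≈ 735 K

Reversible adiabatic, γ = 7/5: T₂ = T₁·(V₁/V₂)^(γ−1) = 282.3 K; P₂ = P₁·(V₁/V₂)^γ = 242.0 kPa.
T constant ⇒ Boyle's law P V = const: T₃ = T₂; V₃ = V₂·(P₂/P₃) = 0.6646 L.
Isobaric, so V/T is constant: P₄ = P₃; T₄ = T₃·(V₄/V₃) = 734.9 K.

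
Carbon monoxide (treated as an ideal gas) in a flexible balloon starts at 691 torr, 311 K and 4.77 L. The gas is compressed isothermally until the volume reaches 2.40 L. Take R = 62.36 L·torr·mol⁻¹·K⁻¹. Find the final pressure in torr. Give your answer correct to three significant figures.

Isothermal, so P V is constant: T₂ = T₁; P₂ = P₁·(V₁/V₂) = 1373 torr.

P₂ ≈ 1.37e+03 torr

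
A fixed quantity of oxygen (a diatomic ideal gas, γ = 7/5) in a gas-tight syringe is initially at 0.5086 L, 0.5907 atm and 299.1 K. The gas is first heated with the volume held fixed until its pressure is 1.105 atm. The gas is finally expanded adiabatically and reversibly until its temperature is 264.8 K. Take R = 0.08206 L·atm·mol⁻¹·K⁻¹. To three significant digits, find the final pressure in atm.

V constant ⇒ P ∝ T: V₂ = V₁; T₂ = T₁·(P₂/P₁) = 559.5 K.
Reversible adiabatic, γ = 7/5: P₃ = P₂·(T₃/T₂)^(γ/(γ−1)) = 0.08058 atm; V₃ = V₂·(T₂/T₃)^(1/(γ−1)) = 3.301 L.

P₃ ≈ 0.0806 atm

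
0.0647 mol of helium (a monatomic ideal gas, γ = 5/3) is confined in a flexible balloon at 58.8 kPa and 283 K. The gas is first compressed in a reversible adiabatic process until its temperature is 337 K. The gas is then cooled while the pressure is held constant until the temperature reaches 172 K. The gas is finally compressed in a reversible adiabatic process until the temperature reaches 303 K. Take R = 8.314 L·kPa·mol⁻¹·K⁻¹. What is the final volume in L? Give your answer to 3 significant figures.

From PV = nRT: V₁ = nRT₁/P₁ = 2.589 L.
Adiabatic (γ = 5/3), T V^(γ−1) and P V^γ constant: P₂ = P₁·(T₂/T₁)^(γ/(γ−1)) = 90.99 kPa; V₂ = V₁·(T₁/T₂)^(1/(γ−1)) = 1.992 L.
P constant ⇒ V ∝ T: P₃ = P₂; V₃ = V₂·(T₃/T₂) = 1.017 L.
Adiabatic (γ = 5/3), T V^(γ−1) and P V^γ constant: P₄ = P₃·(T₄/T₃)^(γ/(γ−1)) = 374.8 kPa; V₄ = V₃·(T₃/T₄)^(1/(γ−1)) = 0.4349 L.

V₄ ≈ 0.435 L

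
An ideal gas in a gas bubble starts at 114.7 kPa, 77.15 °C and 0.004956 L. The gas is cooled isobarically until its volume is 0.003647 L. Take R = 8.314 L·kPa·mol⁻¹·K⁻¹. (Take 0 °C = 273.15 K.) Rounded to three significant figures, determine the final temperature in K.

T₂ ≈ 258 K

Convert: T₁ = 350.3 K.
P constant ⇒ V ∝ T: P₂ = P₁; T₂ = T₁·(V₂/V₁) = 257.8 K.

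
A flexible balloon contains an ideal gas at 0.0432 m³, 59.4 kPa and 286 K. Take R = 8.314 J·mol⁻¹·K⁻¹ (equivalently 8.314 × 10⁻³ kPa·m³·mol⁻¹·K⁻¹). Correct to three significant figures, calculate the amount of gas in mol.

n ≈ 1.08 mol

PV = nRT ⇒ n = PV/(RT) = (59.4 × 0.0432) / (8.314 × 10⁻³ × 286)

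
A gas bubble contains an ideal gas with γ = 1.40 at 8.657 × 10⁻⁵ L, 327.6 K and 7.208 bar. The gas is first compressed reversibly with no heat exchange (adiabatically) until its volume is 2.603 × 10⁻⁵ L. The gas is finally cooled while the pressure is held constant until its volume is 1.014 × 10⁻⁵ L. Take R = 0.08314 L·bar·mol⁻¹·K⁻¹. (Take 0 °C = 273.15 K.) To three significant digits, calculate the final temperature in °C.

T₃ ≈ -66.8 °C

Adiabatic (γ = 1.40), T V^(γ−1) and P V^γ constant: T₂ = T₁·(V₁/V₂)^(γ−1) = 529.8 K; P₂ = P₁·(V₁/V₂)^γ = 38.77 bar.
Isobaric, so V/T is constant: P₃ = P₂; T₃ = T₂·(V₃/V₂) = 206.4 K.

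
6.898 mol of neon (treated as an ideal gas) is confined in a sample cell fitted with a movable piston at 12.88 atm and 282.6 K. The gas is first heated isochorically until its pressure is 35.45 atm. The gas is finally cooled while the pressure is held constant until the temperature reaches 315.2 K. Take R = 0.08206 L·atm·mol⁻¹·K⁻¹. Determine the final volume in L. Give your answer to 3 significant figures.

From PV = nRT: V₁ = nRT₁/P₁ = 12.42 L.
V constant ⇒ P ∝ T: V₂ = V₁; T₂ = T₁·(P₂/P₁) = 777.8 K.
P constant ⇒ V ∝ T: P₃ = P₂; V₃ = V₂·(T₃/T₂) = 5.033 L.

V₃ ≈ 5.03 L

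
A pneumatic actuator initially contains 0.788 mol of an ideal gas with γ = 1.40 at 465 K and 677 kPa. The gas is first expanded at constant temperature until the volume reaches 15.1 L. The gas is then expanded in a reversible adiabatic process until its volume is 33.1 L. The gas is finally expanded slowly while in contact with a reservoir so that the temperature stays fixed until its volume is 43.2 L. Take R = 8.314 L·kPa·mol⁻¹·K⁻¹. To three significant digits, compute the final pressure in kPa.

From PV = nRT: V₁ = nRT₁/P₁ = 4.500 L.
Isothermal, so P V is constant: T₂ = T₁; P₂ = P₁·(V₁/V₂) = 201.7 kPa.
Reversible adiabatic, γ = 1.40: T₃ = T₂·(V₂/V₃)^(γ−1) = 339.7 K; P₃ = P₂·(V₂/V₃)^γ = 67.24 kPa.
T constant ⇒ Boyle's law P V = const: T₄ = T₃; P₄ = P₃·(V₃/V₄) = 51.52 kPa.

P₄ ≈ 51.5 kPa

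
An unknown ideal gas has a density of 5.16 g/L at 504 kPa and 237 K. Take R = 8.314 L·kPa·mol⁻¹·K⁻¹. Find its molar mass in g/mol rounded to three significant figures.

ρ = PM/(RT) ⇒ M = ρRT/P = (5.16 × 8.314 × 237.0) / 504

M ≈ 20.2 g/mol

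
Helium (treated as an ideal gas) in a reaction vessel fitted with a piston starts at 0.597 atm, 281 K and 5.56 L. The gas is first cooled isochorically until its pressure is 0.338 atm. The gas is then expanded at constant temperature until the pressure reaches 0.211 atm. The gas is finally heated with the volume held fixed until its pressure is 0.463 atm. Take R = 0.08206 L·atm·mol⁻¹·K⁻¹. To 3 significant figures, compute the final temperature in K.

T₄ ≈ 349 K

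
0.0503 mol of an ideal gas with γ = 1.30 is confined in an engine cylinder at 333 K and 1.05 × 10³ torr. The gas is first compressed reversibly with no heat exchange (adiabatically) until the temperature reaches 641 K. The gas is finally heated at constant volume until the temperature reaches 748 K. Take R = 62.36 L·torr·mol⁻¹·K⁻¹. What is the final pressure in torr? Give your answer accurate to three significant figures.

P₃ ≈ 2.09e+04 torr

From PV = nRT: V₁ = nRT₁/P₁ = 0.9948 L.
Reversible adiabatic, γ = 1.30: P₂ = P₁·(T₂/T₁)^(γ/(γ−1)) = 1.793e+04 torr; V₂ = V₁·(T₁/T₂)^(1/(γ−1)) = 0.1121 L.
Isochoric, so P/T is constant: V₃ = V₂; P₃ = P₂·(T₃/T₂) = 2.093e+04 torr.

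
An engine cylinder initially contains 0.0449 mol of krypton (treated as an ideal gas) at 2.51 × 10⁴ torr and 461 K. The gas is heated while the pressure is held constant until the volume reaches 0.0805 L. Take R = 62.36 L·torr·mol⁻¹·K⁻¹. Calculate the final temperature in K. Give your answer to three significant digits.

T₂ ≈ 722 K

From PV = nRT: V₁ = nRT₁/P₁ = 0.05143 L.
Isobaric, so V/T is constant: P₂ = P₁; T₂ = T₁·(V₂/V₁) = 721.6 K.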